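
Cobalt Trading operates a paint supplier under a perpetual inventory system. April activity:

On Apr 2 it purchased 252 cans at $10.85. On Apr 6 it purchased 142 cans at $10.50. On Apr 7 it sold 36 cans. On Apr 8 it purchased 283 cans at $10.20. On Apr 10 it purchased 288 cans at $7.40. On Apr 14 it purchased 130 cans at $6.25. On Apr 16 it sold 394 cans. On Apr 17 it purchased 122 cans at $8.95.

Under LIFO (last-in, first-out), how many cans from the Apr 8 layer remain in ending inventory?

283

Apr 7, 36 sold [LIFO — newest first]: 36 @ $10.50 = $378.00
Apr 16, 394 sold [LIFO — newest first]: 130 @ $6.25 + 264 @ $7.40 = $2,766.10
Total COGS = $378.00 + $2,766.10 = $3,144.10
Ending inventory: 252 @ $10.85 + 106 @ $10.50 + 283 @ $10.20 + 24 @ $7.40 + 122 @ $8.95 = $8,003.30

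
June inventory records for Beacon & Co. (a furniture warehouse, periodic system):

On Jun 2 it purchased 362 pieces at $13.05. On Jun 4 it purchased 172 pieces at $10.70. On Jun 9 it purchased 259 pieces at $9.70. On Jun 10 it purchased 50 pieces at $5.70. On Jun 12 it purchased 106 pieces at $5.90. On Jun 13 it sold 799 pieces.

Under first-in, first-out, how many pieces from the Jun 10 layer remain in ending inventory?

44

Jun 13, 799 sold [FIFO — oldest first]: 362 @ $13.05 + 172 @ $10.70 + 259 @ $9.70 + 6 @ $5.70 = $9,111.00
Ending inventory: 44 @ $5.70 + 106 @ $5.90 = $876.20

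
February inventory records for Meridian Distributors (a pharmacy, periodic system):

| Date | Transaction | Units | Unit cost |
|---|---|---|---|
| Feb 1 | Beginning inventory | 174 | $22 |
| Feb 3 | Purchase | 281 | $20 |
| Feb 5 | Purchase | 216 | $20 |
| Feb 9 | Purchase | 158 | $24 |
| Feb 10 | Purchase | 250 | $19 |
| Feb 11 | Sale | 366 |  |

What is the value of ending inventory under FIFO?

Feb 11, 366 sold [FIFO — oldest first]: 174 @ $22 + 192 @ $20 = $7,668
Ending inventory: 89 @ $20 + 216 @ $20 + 158 @ $24 + 250 @ $19 = $14,642
Check: goods available $22,310 = COGS $7,668 + ending $14,642

Ending inventory = $14,642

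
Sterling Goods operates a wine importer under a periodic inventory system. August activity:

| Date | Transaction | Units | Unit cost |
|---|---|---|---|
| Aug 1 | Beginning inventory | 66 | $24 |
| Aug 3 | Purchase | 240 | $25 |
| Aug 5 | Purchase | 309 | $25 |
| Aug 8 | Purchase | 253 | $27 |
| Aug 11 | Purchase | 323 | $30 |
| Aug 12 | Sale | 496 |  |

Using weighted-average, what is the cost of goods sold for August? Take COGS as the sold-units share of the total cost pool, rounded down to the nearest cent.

Aug 12, sell 496: 496/1191 × $31,830.00 → $13,255.81
Ending inventory (cost pool remaining) = $18,574.19

COGS = $13,255.81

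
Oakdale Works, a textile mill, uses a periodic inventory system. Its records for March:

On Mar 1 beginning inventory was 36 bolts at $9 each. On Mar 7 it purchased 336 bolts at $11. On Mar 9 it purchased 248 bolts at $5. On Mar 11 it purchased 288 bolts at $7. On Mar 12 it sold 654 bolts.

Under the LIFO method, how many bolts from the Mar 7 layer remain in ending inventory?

218

Mar 12, 654 sold [LIFO — newest first]: 288 @ $7 + 248 @ $5 + 118 @ $11 = $4,554
Ending inventory: 36 @ $9 + 218 @ $11 = $2,722
Check: goods available $7,276 = COGS $4,554 + ending $2,722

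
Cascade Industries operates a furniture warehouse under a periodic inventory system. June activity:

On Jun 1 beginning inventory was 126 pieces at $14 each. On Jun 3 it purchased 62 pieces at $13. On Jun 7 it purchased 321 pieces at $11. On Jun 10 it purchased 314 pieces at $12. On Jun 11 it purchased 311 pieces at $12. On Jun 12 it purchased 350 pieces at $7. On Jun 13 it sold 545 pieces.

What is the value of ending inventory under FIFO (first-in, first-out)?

Ending inventory = $9,518

Jun 13, 545 sold [FIFO — oldest first]: 126 @ $14 + 62 @ $13 + 321 @ $11 + 36 @ $12 = $6,533
Ending inventory: 278 @ $12 + 311 @ $12 + 350 @ $7 = $9,518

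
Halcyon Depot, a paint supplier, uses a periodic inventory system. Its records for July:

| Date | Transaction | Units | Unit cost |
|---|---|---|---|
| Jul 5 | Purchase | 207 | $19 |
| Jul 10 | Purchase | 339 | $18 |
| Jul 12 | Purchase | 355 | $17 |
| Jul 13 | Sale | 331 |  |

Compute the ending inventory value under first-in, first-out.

Jul 13, 331 sold [FIFO — oldest first]: 207 @ $19 + 124 @ $18 = $6,165
Ending inventory: 215 @ $18 + 355 @ $17 = $9,905

Ending inventory = $9,905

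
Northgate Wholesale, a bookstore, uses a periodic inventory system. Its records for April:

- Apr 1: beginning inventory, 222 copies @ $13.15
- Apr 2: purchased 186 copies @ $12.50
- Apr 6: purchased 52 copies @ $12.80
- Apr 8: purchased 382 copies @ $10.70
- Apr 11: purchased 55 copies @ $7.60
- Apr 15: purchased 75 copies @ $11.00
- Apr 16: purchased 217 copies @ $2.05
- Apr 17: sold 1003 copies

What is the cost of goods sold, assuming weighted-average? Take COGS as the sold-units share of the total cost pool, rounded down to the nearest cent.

COGS = $9,857.19

Apr 17, sell 1003: 1003/1189 × $11,685.15 → $9,857.19
Ending inventory (cost pool remaining) = $1,827.96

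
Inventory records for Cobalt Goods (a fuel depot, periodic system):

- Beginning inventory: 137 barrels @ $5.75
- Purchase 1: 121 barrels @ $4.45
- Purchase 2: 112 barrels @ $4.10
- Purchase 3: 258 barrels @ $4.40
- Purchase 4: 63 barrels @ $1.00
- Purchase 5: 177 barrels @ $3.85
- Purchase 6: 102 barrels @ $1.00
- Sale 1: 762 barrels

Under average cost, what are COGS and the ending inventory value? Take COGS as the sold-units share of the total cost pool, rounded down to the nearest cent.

COGS = $2,959.27; ending inventory = $807.78

Sale 1, sell 762: 762/970 × $3,767.05 → $2,959.27
Ending inventory (cost pool remaining) = $807.78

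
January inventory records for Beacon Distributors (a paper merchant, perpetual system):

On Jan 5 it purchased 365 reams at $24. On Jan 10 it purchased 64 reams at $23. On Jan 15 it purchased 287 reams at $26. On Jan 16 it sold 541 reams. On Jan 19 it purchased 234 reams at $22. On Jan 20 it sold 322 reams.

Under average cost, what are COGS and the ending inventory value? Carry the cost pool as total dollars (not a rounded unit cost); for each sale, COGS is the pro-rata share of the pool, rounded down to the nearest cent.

After Jan 5: 365 on hand, pool $8,760.00 (≈ $24.0000 each)
After Jan 10: 429 on hand, pool $10,232.00 (≈ $23.8508 each)
After Jan 15: 716 on hand, pool $17,694.00 (≈ $24.7123 each)
Jan 16, sell 541: 541/716 × $17,694.00 → $13,369.34
After Jan 19: 409 on hand, pool $9,472.66 (≈ $23.1605 each)
Jan 20, sell 322: 322/409 × $9,472.66 → $7,457.69
Total COGS = $13,369.34 + $7,457.69 = $20,827.03
Ending inventory (cost pool remaining) = $2,014.97

COGS = $20,827.03; ending inventory = $2,014.97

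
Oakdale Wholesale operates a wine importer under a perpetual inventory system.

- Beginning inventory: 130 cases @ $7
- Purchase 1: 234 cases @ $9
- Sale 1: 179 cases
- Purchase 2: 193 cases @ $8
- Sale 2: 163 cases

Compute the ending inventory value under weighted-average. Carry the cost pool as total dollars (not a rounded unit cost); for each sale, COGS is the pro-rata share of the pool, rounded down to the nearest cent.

Ending inventory = $1,750.07

After Beginning: 130 on hand, pool $910.00 (≈ $7.0000 each)
After Purchase 1: 364 on hand, pool $3,016.00 (≈ $8.2857 each)
Sale 1, sell 179: 179/364 × $3,016.00 → $1,483.14
After Purchase 2: 378 on hand, pool $3,076.86 (≈ $8.1398 each)
Sale 2, sell 163: 163/378 × $3,076.86 → $1,326.79
Total COGS = $1,483.14 + $1,326.79 = $2,809.93
Ending inventory (cost pool remaining) = $1,750.07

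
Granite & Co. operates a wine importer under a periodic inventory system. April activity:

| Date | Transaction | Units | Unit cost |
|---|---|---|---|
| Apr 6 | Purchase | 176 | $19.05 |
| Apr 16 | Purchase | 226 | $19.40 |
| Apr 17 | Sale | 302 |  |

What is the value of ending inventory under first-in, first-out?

Apr 17, 302 sold [FIFO — oldest first]: 176 @ $19.05 + 126 @ $19.40 = $5,797.20
Ending inventory: 100 @ $19.40 = $1,940.00

Ending inventory = $1,940.00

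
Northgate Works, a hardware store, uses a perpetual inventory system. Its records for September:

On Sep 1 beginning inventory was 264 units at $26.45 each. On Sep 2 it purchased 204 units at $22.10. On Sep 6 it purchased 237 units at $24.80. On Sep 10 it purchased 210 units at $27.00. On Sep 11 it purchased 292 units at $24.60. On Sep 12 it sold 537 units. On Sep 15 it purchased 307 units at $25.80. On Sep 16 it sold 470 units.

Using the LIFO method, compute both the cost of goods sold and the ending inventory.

COGS = $25,684.20; ending inventory = $12,458.40

Sep 12, 537 sold [LIFO — newest first]: 292 @ $24.60 + 210 @ $27.00 + 35 @ $24.80 = $13,721.20
Sep 16, 470 sold [LIFO — newest first]: 307 @ $25.80 + 163 @ $24.80 = $11,963.00
Total COGS = $13,721.20 + $11,963.00 = $25,684.20
Ending inventory: 264 @ $26.45 + 204 @ $22.10 + 39 @ $24.80 = $12,458.40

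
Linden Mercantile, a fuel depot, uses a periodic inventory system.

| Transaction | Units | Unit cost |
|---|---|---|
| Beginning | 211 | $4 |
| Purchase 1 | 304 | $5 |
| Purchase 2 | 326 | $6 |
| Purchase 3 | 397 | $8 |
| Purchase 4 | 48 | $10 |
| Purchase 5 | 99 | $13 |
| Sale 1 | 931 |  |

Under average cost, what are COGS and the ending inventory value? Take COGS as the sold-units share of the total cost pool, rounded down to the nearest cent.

COGS = $6,226.60; ending inventory = $3,036.40

Sale 1, sell 931: 931/1385 × $9,263.00 → $6,226.60
Ending inventory (cost pool remaining) = $3,036.40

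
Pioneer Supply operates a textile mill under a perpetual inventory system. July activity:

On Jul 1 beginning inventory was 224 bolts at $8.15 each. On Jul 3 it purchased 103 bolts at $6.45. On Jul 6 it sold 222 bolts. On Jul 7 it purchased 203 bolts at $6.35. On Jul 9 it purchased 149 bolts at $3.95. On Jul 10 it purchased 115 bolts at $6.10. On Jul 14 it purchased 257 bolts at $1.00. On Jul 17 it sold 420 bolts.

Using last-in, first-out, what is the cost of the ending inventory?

Jul 6, 222 sold [LIFO — newest first]: 103 @ $6.45 + 119 @ $8.15 = $1,634.20
Jul 17, 420 sold [LIFO — newest first]: 257 @ $1.00 + 115 @ $6.10 + 48 @ $3.95 = $1,148.10
Total COGS = $1,634.20 + $1,148.10 = $2,782.30
Ending inventory: 105 @ $8.15 + 203 @ $6.35 + 101 @ $3.95 = $2,543.75
Check: goods available $5,326.05 = COGS $2,782.30 + ending $2,543.75

Ending inventory = $2,543.75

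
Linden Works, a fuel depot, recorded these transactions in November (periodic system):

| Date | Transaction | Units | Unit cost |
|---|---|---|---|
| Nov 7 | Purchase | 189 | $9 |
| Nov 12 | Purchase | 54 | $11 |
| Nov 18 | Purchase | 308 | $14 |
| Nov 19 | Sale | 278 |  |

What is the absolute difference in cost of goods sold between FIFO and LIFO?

$1,107

FIFO COGS: 189 @ $9 + 54 @ $11 + 35 @ $14 = $2,785
LIFO COGS: 278 @ $14 = $3,892
Difference = |$2,785 − $3,892| = $1,107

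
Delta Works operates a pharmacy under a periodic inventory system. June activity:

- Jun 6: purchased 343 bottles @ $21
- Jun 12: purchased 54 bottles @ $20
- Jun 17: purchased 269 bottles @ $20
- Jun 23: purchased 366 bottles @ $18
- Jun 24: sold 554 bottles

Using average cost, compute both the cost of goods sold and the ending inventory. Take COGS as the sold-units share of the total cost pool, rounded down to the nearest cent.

COGS = $10,871.17; ending inventory = $9,379.83

Jun 24, sell 554: 554/1032 × $20,251.00 → $10,871.17
Ending inventory (cost pool remaining) = $9,379.83
Check: goods available $20,251.00 = COGS $10,871.17 + ending $9,379.83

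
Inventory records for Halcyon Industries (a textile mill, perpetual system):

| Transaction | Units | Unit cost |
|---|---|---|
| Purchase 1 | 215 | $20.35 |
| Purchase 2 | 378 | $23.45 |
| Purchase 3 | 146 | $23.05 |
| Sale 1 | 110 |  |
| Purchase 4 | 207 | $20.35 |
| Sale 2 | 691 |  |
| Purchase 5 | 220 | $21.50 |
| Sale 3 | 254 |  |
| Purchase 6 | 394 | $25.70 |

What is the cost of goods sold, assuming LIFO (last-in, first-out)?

COGS = $23,288.25

Sale 1 (110) [LIFO — newest first]: 110 @ $23.05 = $2,535.50
Sale 2 (691) [LIFO — newest first]: 207 @ $20.35 + 36 @ $23.05 + 378 @ $23.45 + 70 @ $20.35 = $15,330.85
Sale 3 (254) [LIFO — newest first]: 220 @ $21.50 + 34 @ $20.35 = $5,421.90
Total COGS = $2,535.50 + $15,330.85 + $5,421.90 = $23,288.25
Ending inventory: 111 @ $20.35 + 394 @ $25.70 = $12,384.65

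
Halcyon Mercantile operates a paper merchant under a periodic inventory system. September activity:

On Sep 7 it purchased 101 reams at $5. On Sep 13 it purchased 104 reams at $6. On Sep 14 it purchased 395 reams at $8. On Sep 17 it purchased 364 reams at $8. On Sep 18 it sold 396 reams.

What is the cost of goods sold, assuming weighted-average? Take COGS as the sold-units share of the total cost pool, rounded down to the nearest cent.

COGS = $2,958.08

Sep 18, sell 396: 396/964 × $7,201.00 → $2,958.08
Ending inventory (cost pool remaining) = $4,242.92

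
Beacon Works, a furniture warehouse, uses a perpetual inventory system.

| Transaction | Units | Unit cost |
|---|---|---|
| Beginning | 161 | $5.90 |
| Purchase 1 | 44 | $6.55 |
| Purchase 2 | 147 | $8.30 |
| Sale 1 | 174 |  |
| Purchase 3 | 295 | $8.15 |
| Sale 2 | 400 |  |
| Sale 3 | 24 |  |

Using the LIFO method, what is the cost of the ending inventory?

Ending inventory = $289.10

Sale 1 (174) [LIFO — newest first]: 147 @ $8.30 + 27 @ $6.55 = $1,396.95
Sale 2 (400) [LIFO — newest first]: 295 @ $8.15 + 17 @ $6.55 + 88 @ $5.90 = $3,034.80
Sale 3 (24) [LIFO — newest first]: 24 @ $5.90 = $141.60
Total COGS = $1,396.95 + $3,034.80 + $141.60 = $4,573.35
Ending inventory: 49 @ $5.90 = $289.10
Check: goods available $4,862.45 = COGS $4,573.35 + ending $289.10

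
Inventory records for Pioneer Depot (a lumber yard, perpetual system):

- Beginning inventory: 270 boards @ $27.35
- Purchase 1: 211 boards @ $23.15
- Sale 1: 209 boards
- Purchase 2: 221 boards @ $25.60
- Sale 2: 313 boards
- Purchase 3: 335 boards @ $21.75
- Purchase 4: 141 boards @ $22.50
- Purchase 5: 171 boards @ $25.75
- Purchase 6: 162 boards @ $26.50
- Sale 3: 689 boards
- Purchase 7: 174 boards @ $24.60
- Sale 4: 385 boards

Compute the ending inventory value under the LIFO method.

Sale 1 (209) [LIFO — newest first]: 209 @ $23.15 = $4,838.35
Sale 2 (313) [LIFO — newest first]: 221 @ $25.60 + 2 @ $23.15 + 90 @ $27.35 = $8,165.40
Sale 3 (689) [LIFO — newest first]: 162 @ $26.50 + 171 @ $25.75 + 141 @ $22.50 + 215 @ $21.75 = $16,545.00
Sale 4 (385) [LIFO — newest first]: 174 @ $24.60 + 120 @ $21.75 + 91 @ $27.35 = $9,379.25
Total COGS = $4,838.35 + $8,165.40 + $16,545.00 + $9,379.25 = $38,928.00
Ending inventory: 89 @ $27.35 = $2,434.15
Check: goods available $41,362.15 = COGS $38,928.00 + ending $2,434.15

Ending inventory = $2,434.15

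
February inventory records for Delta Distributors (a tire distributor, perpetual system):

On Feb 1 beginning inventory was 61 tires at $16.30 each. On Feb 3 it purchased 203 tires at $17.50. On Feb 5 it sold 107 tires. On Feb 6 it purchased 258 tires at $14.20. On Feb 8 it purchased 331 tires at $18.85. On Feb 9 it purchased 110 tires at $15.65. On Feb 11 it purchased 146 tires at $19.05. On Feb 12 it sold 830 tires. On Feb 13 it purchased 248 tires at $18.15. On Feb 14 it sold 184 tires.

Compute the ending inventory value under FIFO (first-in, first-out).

Feb 5, 107 sold [FIFO — oldest first]: 61 @ $16.30 + 46 @ $17.50 = $1,799.30
Feb 12, 830 sold [FIFO — oldest first]: 157 @ $17.50 + 258 @ $14.20 + 331 @ $18.85 + 84 @ $15.65 = $13,965.05
Feb 14, 184 sold [FIFO — oldest first]: 26 @ $15.65 + 146 @ $19.05 + 12 @ $18.15 = $3,406.00
Total COGS = $1,799.30 + $13,965.05 + $3,406.00 = $19,170.35
Ending inventory: 236 @ $18.15 = $4,283.40
Check: goods available $23,453.75 = COGS $19,170.35 + ending $4,283.40

Ending inventory = $4,283.40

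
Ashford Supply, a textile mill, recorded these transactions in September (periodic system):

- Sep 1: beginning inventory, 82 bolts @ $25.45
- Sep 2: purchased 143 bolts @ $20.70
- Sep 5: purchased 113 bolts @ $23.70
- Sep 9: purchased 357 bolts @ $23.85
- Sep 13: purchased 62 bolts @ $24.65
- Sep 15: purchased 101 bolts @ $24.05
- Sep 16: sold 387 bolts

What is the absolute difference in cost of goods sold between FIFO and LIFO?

FIFO COGS: 82 @ $25.45 + 143 @ $20.70 + 113 @ $23.70 + 49 @ $23.85 = $8,893.75
LIFO COGS: 101 @ $24.05 + 62 @ $24.65 + 224 @ $23.85 = $9,299.75
Difference = |$8,893.75 − $9,299.75| = $406.00

$406.00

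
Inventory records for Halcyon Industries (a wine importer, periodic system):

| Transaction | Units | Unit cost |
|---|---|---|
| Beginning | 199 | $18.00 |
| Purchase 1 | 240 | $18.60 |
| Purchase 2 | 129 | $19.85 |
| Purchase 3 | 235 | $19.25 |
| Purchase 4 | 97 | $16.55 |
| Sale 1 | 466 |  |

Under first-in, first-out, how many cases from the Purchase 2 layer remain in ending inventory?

102

Sale 1 (466) [FIFO — oldest first]: 199 @ $18.00 + 240 @ $18.60 + 27 @ $19.85 = $8,581.95
Ending inventory: 102 @ $19.85 + 235 @ $19.25 + 97 @ $16.55 = $8,153.80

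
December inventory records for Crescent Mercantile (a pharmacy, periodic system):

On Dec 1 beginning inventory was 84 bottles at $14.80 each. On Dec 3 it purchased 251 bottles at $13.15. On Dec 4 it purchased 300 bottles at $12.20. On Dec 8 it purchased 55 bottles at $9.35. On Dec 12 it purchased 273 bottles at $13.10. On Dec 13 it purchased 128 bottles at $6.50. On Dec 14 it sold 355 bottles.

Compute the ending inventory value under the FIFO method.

Ending inventory = $8,338.55

Dec 14, 355 sold [FIFO — oldest first]: 84 @ $14.80 + 251 @ $13.15 + 20 @ $12.20 = $4,787.85
Ending inventory: 280 @ $12.20 + 55 @ $9.35 + 273 @ $13.10 + 128 @ $6.50 = $8,338.55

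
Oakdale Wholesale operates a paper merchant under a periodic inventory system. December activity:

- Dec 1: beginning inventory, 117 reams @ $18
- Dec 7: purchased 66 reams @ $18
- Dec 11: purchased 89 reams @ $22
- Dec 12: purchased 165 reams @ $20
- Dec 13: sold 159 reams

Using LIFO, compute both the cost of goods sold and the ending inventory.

COGS = $3,180; ending inventory = $5,372

Dec 13, 159 sold [LIFO — newest first]: 159 @ $20 = $3,180
Ending inventory: 117 @ $18 + 66 @ $18 + 89 @ $22 + 6 @ $20 = $5,372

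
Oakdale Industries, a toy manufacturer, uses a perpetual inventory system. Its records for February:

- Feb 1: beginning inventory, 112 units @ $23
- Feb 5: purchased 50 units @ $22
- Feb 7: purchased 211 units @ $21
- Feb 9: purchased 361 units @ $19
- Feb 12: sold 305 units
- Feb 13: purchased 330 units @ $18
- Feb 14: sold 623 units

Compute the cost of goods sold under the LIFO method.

Feb 12, 305 sold [LIFO — newest first]: 305 @ $19 = $5,795
Feb 14, 623 sold [LIFO — newest first]: 330 @ $18 + 56 @ $19 + 211 @ $21 + 26 @ $22 = $12,007
Total COGS = $5,795 + $12,007 = $17,802
Ending inventory: 112 @ $23 + 24 @ $22 = $3,104

COGS = $17,802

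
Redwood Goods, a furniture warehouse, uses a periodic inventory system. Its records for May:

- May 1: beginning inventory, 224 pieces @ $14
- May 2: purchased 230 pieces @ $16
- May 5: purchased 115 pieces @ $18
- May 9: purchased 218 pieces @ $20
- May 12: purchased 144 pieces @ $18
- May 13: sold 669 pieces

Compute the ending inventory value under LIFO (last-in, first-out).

Ending inventory = $3,744

May 13, 669 sold [LIFO — newest first]: 144 @ $18 + 218 @ $20 + 115 @ $18 + 192 @ $16 = $12,094
Ending inventory: 224 @ $14 + 38 @ $16 = $3,744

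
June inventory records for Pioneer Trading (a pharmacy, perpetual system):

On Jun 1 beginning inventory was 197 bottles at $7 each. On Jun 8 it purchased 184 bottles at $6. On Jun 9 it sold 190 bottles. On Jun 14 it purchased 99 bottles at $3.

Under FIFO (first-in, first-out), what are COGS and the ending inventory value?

Jun 9, 190 sold [FIFO — oldest first]: 190 @ $7 = $1,330
Ending inventory: 7 @ $7 + 184 @ $6 + 99 @ $3 = $1,450
Check: goods available $2,780 = COGS $1,330 + ending $1,450

COGS = $1,330; ending inventory = $1,450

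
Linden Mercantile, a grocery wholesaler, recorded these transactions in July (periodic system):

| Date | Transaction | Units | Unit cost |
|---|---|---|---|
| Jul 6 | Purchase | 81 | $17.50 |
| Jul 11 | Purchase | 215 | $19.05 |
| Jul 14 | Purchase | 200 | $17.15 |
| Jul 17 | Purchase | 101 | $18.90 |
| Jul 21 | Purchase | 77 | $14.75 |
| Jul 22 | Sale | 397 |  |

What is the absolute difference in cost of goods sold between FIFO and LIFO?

FIFO COGS: 81 @ $17.50 + 215 @ $19.05 + 101 @ $17.15 = $7,245.40
LIFO COGS: 77 @ $14.75 + 101 @ $18.90 + 200 @ $17.15 + 19 @ $19.05 = $6,836.60
Difference = |$7,245.40 − $6,836.60| = $408.80

$408.80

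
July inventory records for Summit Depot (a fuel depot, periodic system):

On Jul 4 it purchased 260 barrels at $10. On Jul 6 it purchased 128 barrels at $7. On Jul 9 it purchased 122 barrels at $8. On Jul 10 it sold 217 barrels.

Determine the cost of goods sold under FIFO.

COGS = $2,170

Jul 10, 217 sold [FIFO — oldest first]: 217 @ $10 = $2,170
Ending inventory: 43 @ $10 + 128 @ $7 + 122 @ $8 = $2,302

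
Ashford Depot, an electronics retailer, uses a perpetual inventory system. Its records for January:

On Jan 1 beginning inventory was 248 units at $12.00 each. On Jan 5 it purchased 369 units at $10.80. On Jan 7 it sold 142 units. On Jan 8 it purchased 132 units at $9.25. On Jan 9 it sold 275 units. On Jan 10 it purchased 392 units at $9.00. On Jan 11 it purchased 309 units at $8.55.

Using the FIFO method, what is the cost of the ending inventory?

Ending inventory = $9,550.95

Jan 7, 142 sold [FIFO — oldest first]: 142 @ $12.00 = $1,704.00
Jan 9, 275 sold [FIFO — oldest first]: 106 @ $12.00 + 169 @ $10.80 = $3,097.20
Total COGS = $1,704.00 + $3,097.20 = $4,801.20
Ending inventory: 200 @ $10.80 + 132 @ $9.25 + 392 @ $9.00 + 309 @ $8.55 = $9,550.95
Check: goods available $14,352.15 = COGS $4,801.20 + ending $9,550.95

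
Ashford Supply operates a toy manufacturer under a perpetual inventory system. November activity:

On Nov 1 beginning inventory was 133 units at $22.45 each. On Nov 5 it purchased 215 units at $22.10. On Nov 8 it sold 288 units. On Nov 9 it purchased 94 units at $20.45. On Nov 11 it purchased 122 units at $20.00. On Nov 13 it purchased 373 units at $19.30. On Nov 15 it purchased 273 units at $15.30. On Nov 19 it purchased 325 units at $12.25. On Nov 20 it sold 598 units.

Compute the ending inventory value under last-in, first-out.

Nov 8, 288 sold [LIFO — newest first]: 215 @ $22.10 + 73 @ $22.45 = $6,390.35
Nov 20, 598 sold [LIFO — newest first]: 325 @ $12.25 + 273 @ $15.30 = $8,158.15
Total COGS = $6,390.35 + $8,158.15 = $14,548.50
Ending inventory: 60 @ $22.45 + 94 @ $20.45 + 122 @ $20.00 + 373 @ $19.30 = $12,908.20

Ending inventory = $12,908.20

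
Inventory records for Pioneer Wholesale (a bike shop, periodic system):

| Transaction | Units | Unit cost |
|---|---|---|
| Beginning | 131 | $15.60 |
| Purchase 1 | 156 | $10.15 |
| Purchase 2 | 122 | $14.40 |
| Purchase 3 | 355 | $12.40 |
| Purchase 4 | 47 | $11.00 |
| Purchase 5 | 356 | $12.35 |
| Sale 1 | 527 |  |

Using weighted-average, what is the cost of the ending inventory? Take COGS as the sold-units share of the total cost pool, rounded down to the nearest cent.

Sale 1, sell 527: 527/1167 × $14,699.40 → $6,638.03
Ending inventory (cost pool remaining) = $8,061.37

Ending inventory = $8,061.37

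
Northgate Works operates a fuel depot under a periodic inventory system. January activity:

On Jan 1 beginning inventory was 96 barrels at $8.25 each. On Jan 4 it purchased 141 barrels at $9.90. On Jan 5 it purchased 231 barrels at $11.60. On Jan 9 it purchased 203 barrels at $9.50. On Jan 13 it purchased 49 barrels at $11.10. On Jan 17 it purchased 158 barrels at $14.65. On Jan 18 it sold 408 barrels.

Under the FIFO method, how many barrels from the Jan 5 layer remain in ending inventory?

Jan 18, 408 sold [FIFO — oldest first]: 96 @ $8.25 + 141 @ $9.90 + 171 @ $11.60 = $4,171.50
Ending inventory: 60 @ $11.60 + 203 @ $9.50 + 49 @ $11.10 + 158 @ $14.65 = $5,483.10
Check: goods available $9,654.60 = COGS $4,171.50 + ending $5,483.10

60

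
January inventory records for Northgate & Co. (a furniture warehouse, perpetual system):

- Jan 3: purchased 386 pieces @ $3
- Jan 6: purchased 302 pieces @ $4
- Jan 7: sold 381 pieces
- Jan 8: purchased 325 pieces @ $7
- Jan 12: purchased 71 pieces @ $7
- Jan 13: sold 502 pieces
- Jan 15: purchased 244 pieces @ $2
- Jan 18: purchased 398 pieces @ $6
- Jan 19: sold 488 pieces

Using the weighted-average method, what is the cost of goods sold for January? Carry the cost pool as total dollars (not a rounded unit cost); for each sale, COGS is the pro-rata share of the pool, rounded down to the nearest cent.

COGS = $6,341.99

After Jan 3: 386 on hand, pool $1,158.00 (≈ $3.0000 each)
After Jan 6: 688 on hand, pool $2,366.00 (≈ $3.4390 each)
Jan 7, sell 381: 381/688 × $2,366.00 → $1,310.24
After Jan 8: 632 on hand, pool $3,330.76 (≈ $5.2702 each)
After Jan 12: 703 on hand, pool $3,827.76 (≈ $5.4449 each)
Jan 13, sell 502: 502/703 × $3,827.76 → $2,733.33
After Jan 15: 445 on hand, pool $1,582.43 (≈ $3.5560 each)
After Jan 18: 843 on hand, pool $3,970.43 (≈ $4.7099 each)
Jan 19, sell 488: 488/843 × $3,970.43 → $2,298.42
Total COGS = $1,310.24 + $2,733.33 + $2,298.42 = $6,341.99
Ending inventory (cost pool remaining) = $1,672.01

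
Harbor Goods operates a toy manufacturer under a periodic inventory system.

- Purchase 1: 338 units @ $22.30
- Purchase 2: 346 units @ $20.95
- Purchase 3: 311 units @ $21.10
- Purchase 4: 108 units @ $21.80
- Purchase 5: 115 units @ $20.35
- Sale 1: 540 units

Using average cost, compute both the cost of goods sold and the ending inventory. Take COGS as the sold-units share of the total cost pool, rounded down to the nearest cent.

Sale 1, sell 540: 540/1218 × $26,042.85 → $11,546.09
Ending inventory (cost pool remaining) = $14,496.76

COGS = $11,546.09; ending inventory = $14,496.76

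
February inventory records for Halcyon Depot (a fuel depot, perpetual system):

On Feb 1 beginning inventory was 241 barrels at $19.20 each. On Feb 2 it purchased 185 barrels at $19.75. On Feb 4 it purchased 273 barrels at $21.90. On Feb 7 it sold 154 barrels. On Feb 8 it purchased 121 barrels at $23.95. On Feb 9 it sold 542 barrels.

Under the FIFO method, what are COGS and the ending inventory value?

COGS = $14,193.95; ending inventory = $2,963.65

Feb 7, 154 sold [FIFO — oldest first]: 154 @ $19.20 = $2,956.80
Feb 9, 542 sold [FIFO — oldest first]: 87 @ $19.20 + 185 @ $19.75 + 270 @ $21.90 = $11,237.15
Total COGS = $2,956.80 + $11,237.15 = $14,193.95
Ending inventory: 3 @ $21.90 + 121 @ $23.95 = $2,963.65
Check: goods available $17,157.60 = COGS $14,193.95 + ending $2,963.65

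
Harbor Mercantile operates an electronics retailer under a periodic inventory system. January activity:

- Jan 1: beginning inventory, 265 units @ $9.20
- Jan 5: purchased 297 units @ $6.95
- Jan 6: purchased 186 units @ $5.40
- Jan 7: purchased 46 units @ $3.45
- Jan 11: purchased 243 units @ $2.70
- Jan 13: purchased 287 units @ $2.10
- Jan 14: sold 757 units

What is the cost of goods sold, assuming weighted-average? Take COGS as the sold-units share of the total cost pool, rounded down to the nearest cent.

COGS = $3,958.84

Jan 14, sell 757: 757/1324 × $6,924.05 → $3,958.84
Ending inventory (cost pool remaining) = $2,965.21
Check: goods available $6,924.05 = COGS $3,958.84 + ending $2,965.21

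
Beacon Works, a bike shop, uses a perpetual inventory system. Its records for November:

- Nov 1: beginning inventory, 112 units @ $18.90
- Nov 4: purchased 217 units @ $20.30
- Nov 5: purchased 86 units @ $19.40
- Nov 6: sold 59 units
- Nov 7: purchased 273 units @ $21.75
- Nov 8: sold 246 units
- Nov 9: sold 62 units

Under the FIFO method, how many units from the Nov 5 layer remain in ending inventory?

48

Nov 6, 59 sold [FIFO — oldest first]: 59 @ $18.90 = $1,115.10
Nov 8, 246 sold [FIFO — oldest first]: 53 @ $18.90 + 193 @ $20.30 = $4,919.60
Nov 9, 62 sold [FIFO — oldest first]: 24 @ $20.30 + 38 @ $19.40 = $1,224.40
Total COGS = $1,115.10 + $4,919.60 + $1,224.40 = $7,259.10
Ending inventory: 48 @ $19.40 + 273 @ $21.75 = $6,868.95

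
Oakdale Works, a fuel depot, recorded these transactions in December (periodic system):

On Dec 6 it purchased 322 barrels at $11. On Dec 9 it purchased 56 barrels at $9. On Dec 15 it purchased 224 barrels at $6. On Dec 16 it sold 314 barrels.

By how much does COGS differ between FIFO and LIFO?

FIFO COGS: 314 @ $11 = $3,454
LIFO COGS: 224 @ $6 + 56 @ $9 + 34 @ $11 = $2,222
Difference = |$3,454 − $2,222| = $1,232

$1,232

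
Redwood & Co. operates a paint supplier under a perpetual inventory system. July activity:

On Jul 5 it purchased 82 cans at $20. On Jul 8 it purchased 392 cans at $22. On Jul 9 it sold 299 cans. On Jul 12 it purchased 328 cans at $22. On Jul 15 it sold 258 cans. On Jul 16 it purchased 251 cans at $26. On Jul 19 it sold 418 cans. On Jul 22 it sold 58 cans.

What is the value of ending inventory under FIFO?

Ending inventory = $520

Jul 9, 299 sold [FIFO — oldest first]: 82 @ $20 + 217 @ $22 = $6,414
Jul 15, 258 sold [FIFO — oldest first]: 175 @ $22 + 83 @ $22 = $5,676
Jul 19, 418 sold [FIFO — oldest first]: 245 @ $22 + 173 @ $26 = $9,888
Jul 22, 58 sold [FIFO — oldest first]: 58 @ $26 = $1,508
Total COGS = $6,414 + $5,676 + $9,888 + $1,508 = $23,486
Ending inventory: 20 @ $26 = $520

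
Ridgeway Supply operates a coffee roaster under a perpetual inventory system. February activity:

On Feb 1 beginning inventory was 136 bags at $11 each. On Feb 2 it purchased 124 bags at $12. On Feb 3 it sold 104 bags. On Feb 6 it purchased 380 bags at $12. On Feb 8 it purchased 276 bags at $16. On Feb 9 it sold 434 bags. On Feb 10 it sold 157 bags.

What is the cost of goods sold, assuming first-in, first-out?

Feb 3, 104 sold [FIFO — oldest first]: 104 @ $11 = $1,144
Feb 9, 434 sold [FIFO — oldest first]: 32 @ $11 + 124 @ $12 + 278 @ $12 = $5,176
Feb 10, 157 sold [FIFO — oldest first]: 102 @ $12 + 55 @ $16 = $2,104
Total COGS = $1,144 + $5,176 + $2,104 = $8,424
Ending inventory: 221 @ $16 = $3,536

COGS = $8,424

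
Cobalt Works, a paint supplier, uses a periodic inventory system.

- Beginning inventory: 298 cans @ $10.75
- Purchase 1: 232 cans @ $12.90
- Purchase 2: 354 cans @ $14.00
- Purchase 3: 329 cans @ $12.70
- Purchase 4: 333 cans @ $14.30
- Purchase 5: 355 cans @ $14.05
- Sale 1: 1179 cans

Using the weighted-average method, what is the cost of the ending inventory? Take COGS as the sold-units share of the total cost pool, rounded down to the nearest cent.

Sale 1, sell 1179: 1179/1901 × $25,080.25 → $15,554.76
Ending inventory (cost pool remaining) = $9,525.49
Check: goods available $25,080.25 = COGS $15,554.76 + ending $9,525.49

Ending inventory = $9,525.49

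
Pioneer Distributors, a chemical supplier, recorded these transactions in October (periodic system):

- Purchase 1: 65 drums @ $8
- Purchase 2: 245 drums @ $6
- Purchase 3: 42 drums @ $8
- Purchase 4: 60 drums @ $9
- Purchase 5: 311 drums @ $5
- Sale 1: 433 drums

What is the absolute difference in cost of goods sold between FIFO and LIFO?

FIFO COGS: 65 @ $8 + 245 @ $6 + 42 @ $8 + 60 @ $9 + 21 @ $5 = $2,971
LIFO COGS: 311 @ $5 + 60 @ $9 + 42 @ $8 + 20 @ $6 = $2,551
Difference = |$2,971 − $2,551| = $420

$420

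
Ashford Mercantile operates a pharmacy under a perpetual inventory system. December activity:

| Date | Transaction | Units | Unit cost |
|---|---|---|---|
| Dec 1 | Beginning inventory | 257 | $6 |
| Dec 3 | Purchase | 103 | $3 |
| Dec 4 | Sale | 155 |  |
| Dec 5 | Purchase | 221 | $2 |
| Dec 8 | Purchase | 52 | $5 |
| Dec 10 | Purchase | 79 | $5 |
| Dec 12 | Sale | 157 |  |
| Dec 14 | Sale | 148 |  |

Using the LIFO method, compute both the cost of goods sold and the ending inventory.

COGS = $1,624; ending inventory = $1,324

Dec 4, 155 sold [LIFO — newest first]: 103 @ $3 + 52 @ $6 = $621
Dec 12, 157 sold [LIFO — newest first]: 79 @ $5 + 52 @ $5 + 26 @ $2 = $707
Dec 14, 148 sold [LIFO — newest first]: 148 @ $2 = $296
Total COGS = $621 + $707 + $296 = $1,624
Ending inventory: 205 @ $6 + 47 @ $2 = $1,324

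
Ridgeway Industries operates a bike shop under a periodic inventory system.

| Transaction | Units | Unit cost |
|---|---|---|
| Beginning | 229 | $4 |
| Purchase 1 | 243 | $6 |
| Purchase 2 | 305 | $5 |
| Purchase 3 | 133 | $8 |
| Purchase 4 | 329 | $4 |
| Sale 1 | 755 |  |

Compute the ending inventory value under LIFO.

Sale 1 (755) [LIFO — newest first]: 329 @ $4 + 133 @ $8 + 293 @ $5 = $3,845
Ending inventory: 229 @ $4 + 243 @ $6 + 12 @ $5 = $2,434

Ending inventory = $2,434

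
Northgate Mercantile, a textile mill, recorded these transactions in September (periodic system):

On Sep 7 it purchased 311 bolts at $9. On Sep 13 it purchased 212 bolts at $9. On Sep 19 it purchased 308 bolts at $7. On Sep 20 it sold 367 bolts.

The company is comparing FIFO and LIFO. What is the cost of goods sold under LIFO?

FIFO COGS: 311 @ $9 + 56 @ $9 = $3,303
LIFO COGS: 308 @ $7 + 59 @ $9 = $2,687

COGS = $2,687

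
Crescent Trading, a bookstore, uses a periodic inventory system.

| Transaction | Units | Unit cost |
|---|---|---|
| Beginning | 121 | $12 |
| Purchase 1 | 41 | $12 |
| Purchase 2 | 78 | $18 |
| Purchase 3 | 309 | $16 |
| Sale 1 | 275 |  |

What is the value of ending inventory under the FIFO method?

Sale 1 (275) [FIFO — oldest first]: 121 @ $12 + 41 @ $12 + 78 @ $18 + 35 @ $16 = $3,908
Ending inventory: 274 @ $16 = $4,384
Check: goods available $8,292 = COGS $3,908 + ending $4,384

Ending inventory = $4,384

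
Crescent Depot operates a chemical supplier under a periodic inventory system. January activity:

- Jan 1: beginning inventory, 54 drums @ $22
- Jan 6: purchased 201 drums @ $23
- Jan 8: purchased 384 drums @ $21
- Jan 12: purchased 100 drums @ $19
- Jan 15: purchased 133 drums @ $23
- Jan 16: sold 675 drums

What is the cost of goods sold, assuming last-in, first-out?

COGS = $14,357

Jan 16, 675 sold [LIFO — newest first]: 133 @ $23 + 100 @ $19 + 384 @ $21 + 58 @ $23 = $14,357
Ending inventory: 54 @ $22 + 143 @ $23 = $4,477
Check: goods available $18,834 = COGS $14,357 + ending $4,477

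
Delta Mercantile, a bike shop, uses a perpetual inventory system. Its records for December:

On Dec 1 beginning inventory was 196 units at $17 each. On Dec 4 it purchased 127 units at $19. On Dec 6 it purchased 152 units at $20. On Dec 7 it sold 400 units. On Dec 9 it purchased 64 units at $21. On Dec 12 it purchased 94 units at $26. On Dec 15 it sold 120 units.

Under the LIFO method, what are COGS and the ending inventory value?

Dec 7, 400 sold [LIFO — newest first]: 152 @ $20 + 127 @ $19 + 121 @ $17 = $7,510
Dec 15, 120 sold [LIFO — newest first]: 94 @ $26 + 26 @ $21 = $2,990
Total COGS = $7,510 + $2,990 = $10,500
Ending inventory: 75 @ $17 + 38 @ $21 = $2,073
Check: goods available $12,573 = COGS $10,500 + ending $2,073

COGS = $10,500; ending inventory = $2,073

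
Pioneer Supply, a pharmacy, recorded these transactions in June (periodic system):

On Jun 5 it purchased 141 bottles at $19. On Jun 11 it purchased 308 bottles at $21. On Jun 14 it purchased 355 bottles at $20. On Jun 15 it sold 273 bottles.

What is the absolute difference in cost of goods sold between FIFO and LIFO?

FIFO COGS: 141 @ $19 + 132 @ $21 = $5,451
LIFO COGS: 273 @ $20 = $5,460
Difference = |$5,451 − $5,460| = $9

$9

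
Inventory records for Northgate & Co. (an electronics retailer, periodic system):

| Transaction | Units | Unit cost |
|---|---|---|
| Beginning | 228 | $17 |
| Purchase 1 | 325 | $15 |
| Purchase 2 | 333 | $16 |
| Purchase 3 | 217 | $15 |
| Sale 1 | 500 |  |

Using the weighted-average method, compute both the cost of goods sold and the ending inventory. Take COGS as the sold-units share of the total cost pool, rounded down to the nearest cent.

Sale 1, sell 500: 500/1103 × $17,334.00 → $7,857.66
Ending inventory (cost pool remaining) = $9,476.34

COGS = $7,857.66; ending inventory = $9,476.34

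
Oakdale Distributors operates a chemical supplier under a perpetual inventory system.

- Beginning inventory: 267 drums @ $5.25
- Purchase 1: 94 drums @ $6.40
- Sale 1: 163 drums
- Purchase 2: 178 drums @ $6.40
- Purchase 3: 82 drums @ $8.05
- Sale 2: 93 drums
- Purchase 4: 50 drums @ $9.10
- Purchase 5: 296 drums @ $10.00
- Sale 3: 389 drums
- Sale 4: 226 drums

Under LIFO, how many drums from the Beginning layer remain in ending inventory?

Sale 1 (163) [LIFO — newest first]: 94 @ $6.40 + 69 @ $5.25 = $963.85
Sale 2 (93) [LIFO — newest first]: 82 @ $8.05 + 11 @ $6.40 = $730.50
Sale 3 (389) [LIFO — newest first]: 296 @ $10.00 + 50 @ $9.10 + 43 @ $6.40 = $3,690.20
Sale 4 (226) [LIFO — newest first]: 124 @ $6.40 + 102 @ $5.25 = $1,329.10
Total COGS = $963.85 + $730.50 + $3,690.20 + $1,329.10 = $6,713.65
Ending inventory: 96 @ $5.25 = $504.00
Check: goods available $7,217.65 = COGS $6,713.65 + ending $504.00

96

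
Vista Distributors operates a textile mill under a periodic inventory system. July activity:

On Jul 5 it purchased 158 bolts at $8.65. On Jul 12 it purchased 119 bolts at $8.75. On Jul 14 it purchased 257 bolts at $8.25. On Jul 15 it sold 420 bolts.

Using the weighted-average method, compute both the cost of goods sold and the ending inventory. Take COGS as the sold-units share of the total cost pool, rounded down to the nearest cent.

COGS = $3,561.50; ending inventory = $966.70

Jul 15, sell 420: 420/534 × $4,528.20 → $3,561.50
Ending inventory (cost pool remaining) = $966.70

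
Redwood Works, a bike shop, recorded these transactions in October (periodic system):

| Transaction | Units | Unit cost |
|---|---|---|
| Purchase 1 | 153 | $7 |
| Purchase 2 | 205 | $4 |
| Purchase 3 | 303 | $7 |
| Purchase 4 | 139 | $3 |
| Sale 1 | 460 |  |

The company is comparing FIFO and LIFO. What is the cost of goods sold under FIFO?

COGS = $2,605

FIFO COGS: 153 @ $7 + 205 @ $4 + 102 @ $7 = $2,605
LIFO COGS: 139 @ $3 + 303 @ $7 + 18 @ $4 = $2,610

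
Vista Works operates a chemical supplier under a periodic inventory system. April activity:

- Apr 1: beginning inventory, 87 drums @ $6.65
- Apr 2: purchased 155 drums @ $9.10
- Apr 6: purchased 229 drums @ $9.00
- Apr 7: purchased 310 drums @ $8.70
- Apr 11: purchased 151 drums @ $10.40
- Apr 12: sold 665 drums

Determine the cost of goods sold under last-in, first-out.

Apr 12, 665 sold [LIFO — newest first]: 151 @ $10.40 + 310 @ $8.70 + 204 @ $9.00 = $6,103.40
Ending inventory: 87 @ $6.65 + 155 @ $9.10 + 25 @ $9.00 = $2,214.05
Check: goods available $8,317.45 = COGS $6,103.40 + ending $2,214.05

COGS = $6,103.40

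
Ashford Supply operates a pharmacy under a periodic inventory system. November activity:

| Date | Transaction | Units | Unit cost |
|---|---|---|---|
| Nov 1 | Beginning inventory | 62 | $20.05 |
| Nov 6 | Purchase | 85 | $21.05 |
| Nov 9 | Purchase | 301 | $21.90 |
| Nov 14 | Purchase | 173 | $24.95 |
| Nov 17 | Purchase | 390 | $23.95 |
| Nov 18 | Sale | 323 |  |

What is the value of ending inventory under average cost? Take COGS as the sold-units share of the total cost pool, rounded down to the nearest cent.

Ending inventory = $15,843.13

Nov 18, sell 323: 323/1011 × $23,281.10 → $7,437.97
Ending inventory (cost pool remaining) = $15,843.13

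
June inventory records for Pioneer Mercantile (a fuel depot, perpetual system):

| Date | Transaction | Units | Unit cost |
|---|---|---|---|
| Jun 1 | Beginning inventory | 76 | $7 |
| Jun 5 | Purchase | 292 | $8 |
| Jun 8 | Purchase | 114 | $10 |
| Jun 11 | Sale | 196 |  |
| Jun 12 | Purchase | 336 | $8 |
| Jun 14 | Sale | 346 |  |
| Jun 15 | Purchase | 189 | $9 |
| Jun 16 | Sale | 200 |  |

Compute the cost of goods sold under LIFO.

COGS = $6,353

Jun 11, 196 sold [LIFO — newest first]: 114 @ $10 + 82 @ $8 = $1,796
Jun 14, 346 sold [LIFO — newest first]: 336 @ $8 + 10 @ $8 = $2,768
Jun 16, 200 sold [LIFO — newest first]: 189 @ $9 + 11 @ $8 = $1,789
Total COGS = $1,796 + $2,768 + $1,789 = $6,353
Ending inventory: 76 @ $7 + 189 @ $8 = $2,044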